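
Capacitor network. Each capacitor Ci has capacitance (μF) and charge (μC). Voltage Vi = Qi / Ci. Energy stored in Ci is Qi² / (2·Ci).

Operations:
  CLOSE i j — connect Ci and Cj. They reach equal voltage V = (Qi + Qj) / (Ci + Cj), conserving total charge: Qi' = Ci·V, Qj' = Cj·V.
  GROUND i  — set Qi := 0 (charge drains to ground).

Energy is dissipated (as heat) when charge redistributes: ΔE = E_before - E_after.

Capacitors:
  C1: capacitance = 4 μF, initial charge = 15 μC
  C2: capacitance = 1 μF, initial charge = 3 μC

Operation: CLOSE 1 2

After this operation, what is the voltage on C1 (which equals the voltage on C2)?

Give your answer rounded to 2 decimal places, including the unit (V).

Answer: 3.60 V

Derivation:
Initial: C1(4μF, Q=15μC, V=3.75V), C2(1μF, Q=3μC, V=3.00V)
Op 1: CLOSE 1-2: Q_total=18.00, C_total=5.00, V=3.60; Q1=14.40, Q2=3.60; dissipated=0.225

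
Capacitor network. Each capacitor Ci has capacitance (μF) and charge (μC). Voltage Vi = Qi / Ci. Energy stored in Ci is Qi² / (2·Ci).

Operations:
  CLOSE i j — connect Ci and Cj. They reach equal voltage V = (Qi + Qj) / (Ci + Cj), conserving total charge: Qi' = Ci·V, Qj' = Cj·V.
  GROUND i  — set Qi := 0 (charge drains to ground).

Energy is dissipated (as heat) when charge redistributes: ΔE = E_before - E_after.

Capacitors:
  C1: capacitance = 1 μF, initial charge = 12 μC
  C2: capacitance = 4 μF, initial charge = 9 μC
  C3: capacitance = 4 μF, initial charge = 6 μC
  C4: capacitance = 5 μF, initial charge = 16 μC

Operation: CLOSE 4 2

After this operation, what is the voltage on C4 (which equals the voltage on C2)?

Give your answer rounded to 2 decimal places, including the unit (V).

Initial: C1(1μF, Q=12μC, V=12.00V), C2(4μF, Q=9μC, V=2.25V), C3(4μF, Q=6μC, V=1.50V), C4(5μF, Q=16μC, V=3.20V)
Op 1: CLOSE 4-2: Q_total=25.00, C_total=9.00, V=2.78; Q4=13.89, Q2=11.11; dissipated=1.003

Answer: 2.78 V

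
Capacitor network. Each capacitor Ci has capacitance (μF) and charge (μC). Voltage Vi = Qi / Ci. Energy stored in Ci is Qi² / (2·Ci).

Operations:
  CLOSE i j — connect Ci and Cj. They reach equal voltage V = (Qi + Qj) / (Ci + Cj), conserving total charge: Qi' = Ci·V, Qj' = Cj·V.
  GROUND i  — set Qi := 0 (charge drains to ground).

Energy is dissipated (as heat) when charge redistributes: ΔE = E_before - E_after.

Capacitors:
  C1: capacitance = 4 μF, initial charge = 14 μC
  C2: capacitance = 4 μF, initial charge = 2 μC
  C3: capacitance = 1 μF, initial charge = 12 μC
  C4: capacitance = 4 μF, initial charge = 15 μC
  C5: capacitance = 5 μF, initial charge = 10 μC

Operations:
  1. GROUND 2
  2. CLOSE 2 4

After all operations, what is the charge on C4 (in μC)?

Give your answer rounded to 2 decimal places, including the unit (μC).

Answer: 7.50 μC

Derivation:
Initial: C1(4μF, Q=14μC, V=3.50V), C2(4μF, Q=2μC, V=0.50V), C3(1μF, Q=12μC, V=12.00V), C4(4μF, Q=15μC, V=3.75V), C5(5μF, Q=10μC, V=2.00V)
Op 1: GROUND 2: Q2=0; energy lost=0.500
Op 2: CLOSE 2-4: Q_total=15.00, C_total=8.00, V=1.88; Q2=7.50, Q4=7.50; dissipated=14.062
Final charges: Q1=14.00, Q2=7.50, Q3=12.00, Q4=7.50, Q5=10.00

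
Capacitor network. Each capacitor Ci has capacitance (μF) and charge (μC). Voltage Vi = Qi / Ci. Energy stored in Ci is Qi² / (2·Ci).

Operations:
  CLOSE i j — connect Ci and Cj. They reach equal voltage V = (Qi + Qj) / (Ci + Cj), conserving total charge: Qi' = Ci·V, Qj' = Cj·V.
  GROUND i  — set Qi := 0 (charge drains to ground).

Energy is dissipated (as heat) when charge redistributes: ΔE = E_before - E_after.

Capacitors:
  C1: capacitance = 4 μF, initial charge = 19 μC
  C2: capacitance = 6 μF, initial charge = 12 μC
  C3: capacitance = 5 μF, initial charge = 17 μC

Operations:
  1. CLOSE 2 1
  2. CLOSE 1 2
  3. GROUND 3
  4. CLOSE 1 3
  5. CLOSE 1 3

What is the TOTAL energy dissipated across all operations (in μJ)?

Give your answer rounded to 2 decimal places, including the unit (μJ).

Answer: 48.65 μJ

Derivation:
Initial: C1(4μF, Q=19μC, V=4.75V), C2(6μF, Q=12μC, V=2.00V), C3(5μF, Q=17μC, V=3.40V)
Op 1: CLOSE 2-1: Q_total=31.00, C_total=10.00, V=3.10; Q2=18.60, Q1=12.40; dissipated=9.075
Op 2: CLOSE 1-2: Q_total=31.00, C_total=10.00, V=3.10; Q1=12.40, Q2=18.60; dissipated=0.000
Op 3: GROUND 3: Q3=0; energy lost=28.900
Op 4: CLOSE 1-3: Q_total=12.40, C_total=9.00, V=1.38; Q1=5.51, Q3=6.89; dissipated=10.678
Op 5: CLOSE 1-3: Q_total=12.40, C_total=9.00, V=1.38; Q1=5.51, Q3=6.89; dissipated=0.000
Total dissipated: 48.653 μJ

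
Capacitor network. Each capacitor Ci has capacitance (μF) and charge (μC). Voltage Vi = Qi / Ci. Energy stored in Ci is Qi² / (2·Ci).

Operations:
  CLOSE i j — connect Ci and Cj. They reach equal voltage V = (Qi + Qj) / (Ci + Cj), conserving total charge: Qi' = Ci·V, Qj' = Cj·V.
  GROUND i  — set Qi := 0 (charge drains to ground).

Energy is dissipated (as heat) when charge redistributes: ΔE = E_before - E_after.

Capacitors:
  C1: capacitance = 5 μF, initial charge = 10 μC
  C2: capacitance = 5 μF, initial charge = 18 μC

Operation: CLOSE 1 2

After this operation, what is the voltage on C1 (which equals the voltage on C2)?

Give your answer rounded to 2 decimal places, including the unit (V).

Answer: 2.80 V

Derivation:
Initial: C1(5μF, Q=10μC, V=2.00V), C2(5μF, Q=18μC, V=3.60V)
Op 1: CLOSE 1-2: Q_total=28.00, C_total=10.00, V=2.80; Q1=14.00, Q2=14.00; dissipated=3.200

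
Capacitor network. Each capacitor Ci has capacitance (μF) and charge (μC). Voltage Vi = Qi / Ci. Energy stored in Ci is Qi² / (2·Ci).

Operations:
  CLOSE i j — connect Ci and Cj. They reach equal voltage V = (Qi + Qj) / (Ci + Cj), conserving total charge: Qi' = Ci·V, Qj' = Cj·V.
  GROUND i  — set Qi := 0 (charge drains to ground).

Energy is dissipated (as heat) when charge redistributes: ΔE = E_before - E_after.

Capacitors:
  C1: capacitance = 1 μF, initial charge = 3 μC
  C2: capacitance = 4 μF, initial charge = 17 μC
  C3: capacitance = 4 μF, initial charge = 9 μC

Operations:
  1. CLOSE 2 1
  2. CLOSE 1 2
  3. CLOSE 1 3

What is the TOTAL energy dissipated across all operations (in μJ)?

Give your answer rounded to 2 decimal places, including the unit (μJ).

Answer: 1.85 μJ

Derivation:
Initial: C1(1μF, Q=3μC, V=3.00V), C2(4μF, Q=17μC, V=4.25V), C3(4μF, Q=9μC, V=2.25V)
Op 1: CLOSE 2-1: Q_total=20.00, C_total=5.00, V=4.00; Q2=16.00, Q1=4.00; dissipated=0.625
Op 2: CLOSE 1-2: Q_total=20.00, C_total=5.00, V=4.00; Q1=4.00, Q2=16.00; dissipated=0.000
Op 3: CLOSE 1-3: Q_total=13.00, C_total=5.00, V=2.60; Q1=2.60, Q3=10.40; dissipated=1.225
Total dissipated: 1.850 μJ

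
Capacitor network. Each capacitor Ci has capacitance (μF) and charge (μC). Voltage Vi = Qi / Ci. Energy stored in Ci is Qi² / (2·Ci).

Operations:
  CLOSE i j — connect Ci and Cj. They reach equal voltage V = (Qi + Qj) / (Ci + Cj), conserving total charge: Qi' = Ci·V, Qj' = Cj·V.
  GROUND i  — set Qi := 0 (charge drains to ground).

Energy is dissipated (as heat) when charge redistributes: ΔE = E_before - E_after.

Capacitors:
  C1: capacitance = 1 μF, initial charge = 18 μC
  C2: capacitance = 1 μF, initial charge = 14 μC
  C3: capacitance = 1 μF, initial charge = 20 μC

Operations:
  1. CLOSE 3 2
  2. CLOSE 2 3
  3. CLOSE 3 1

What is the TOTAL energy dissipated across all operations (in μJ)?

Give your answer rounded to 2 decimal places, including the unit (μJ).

Initial: C1(1μF, Q=18μC, V=18.00V), C2(1μF, Q=14μC, V=14.00V), C3(1μF, Q=20μC, V=20.00V)
Op 1: CLOSE 3-2: Q_total=34.00, C_total=2.00, V=17.00; Q3=17.00, Q2=17.00; dissipated=9.000
Op 2: CLOSE 2-3: Q_total=34.00, C_total=2.00, V=17.00; Q2=17.00, Q3=17.00; dissipated=0.000
Op 3: CLOSE 3-1: Q_total=35.00, C_total=2.00, V=17.50; Q3=17.50, Q1=17.50; dissipated=0.250
Total dissipated: 9.250 μJ

Answer: 9.25 μJ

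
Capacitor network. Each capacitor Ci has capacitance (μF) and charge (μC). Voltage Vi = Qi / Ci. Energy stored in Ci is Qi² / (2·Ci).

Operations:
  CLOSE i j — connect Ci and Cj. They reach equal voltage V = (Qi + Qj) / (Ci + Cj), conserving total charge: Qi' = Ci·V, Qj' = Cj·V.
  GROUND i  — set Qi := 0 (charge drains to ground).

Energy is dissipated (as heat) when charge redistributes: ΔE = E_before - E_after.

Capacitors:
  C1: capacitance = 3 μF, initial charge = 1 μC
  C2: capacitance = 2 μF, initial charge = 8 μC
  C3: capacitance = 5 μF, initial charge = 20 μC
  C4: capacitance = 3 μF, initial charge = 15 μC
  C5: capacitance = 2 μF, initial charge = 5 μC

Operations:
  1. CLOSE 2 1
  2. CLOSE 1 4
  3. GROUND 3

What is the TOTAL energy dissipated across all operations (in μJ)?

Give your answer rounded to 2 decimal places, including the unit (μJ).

Initial: C1(3μF, Q=1μC, V=0.33V), C2(2μF, Q=8μC, V=4.00V), C3(5μF, Q=20μC, V=4.00V), C4(3μF, Q=15μC, V=5.00V), C5(2μF, Q=5μC, V=2.50V)
Op 1: CLOSE 2-1: Q_total=9.00, C_total=5.00, V=1.80; Q2=3.60, Q1=5.40; dissipated=8.067
Op 2: CLOSE 1-4: Q_total=20.40, C_total=6.00, V=3.40; Q1=10.20, Q4=10.20; dissipated=7.680
Op 3: GROUND 3: Q3=0; energy lost=40.000
Total dissipated: 55.747 μJ

Answer: 55.75 μJ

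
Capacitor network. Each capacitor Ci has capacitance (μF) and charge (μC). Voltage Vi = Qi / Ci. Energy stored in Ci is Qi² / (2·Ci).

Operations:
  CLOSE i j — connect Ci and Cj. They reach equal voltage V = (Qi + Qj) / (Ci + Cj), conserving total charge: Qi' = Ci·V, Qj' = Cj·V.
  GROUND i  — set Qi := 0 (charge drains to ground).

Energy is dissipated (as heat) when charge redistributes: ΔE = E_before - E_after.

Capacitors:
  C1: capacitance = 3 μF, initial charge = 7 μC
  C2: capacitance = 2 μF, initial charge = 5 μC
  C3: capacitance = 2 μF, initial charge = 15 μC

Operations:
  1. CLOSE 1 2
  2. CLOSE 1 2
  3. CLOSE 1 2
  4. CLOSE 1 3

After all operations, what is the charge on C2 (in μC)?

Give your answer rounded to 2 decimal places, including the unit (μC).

Initial: C1(3μF, Q=7μC, V=2.33V), C2(2μF, Q=5μC, V=2.50V), C3(2μF, Q=15μC, V=7.50V)
Op 1: CLOSE 1-2: Q_total=12.00, C_total=5.00, V=2.40; Q1=7.20, Q2=4.80; dissipated=0.017
Op 2: CLOSE 1-2: Q_total=12.00, C_total=5.00, V=2.40; Q1=7.20, Q2=4.80; dissipated=0.000
Op 3: CLOSE 1-2: Q_total=12.00, C_total=5.00, V=2.40; Q1=7.20, Q2=4.80; dissipated=0.000
Op 4: CLOSE 1-3: Q_total=22.20, C_total=5.00, V=4.44; Q1=13.32, Q3=8.88; dissipated=15.606
Final charges: Q1=13.32, Q2=4.80, Q3=8.88

Answer: 4.80 μC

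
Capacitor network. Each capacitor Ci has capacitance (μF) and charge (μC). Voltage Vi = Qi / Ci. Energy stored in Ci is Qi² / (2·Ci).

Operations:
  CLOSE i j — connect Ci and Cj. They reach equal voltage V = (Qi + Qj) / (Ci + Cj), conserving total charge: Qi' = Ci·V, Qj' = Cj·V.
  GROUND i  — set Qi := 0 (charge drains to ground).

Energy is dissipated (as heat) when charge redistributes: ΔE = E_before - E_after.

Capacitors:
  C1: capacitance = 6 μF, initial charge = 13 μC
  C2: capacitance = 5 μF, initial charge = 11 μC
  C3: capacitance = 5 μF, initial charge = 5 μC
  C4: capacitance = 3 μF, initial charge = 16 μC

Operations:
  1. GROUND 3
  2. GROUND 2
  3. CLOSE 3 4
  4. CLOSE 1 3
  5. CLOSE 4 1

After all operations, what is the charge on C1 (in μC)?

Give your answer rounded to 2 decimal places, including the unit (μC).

Answer: 12.36 μC

Derivation:
Initial: C1(6μF, Q=13μC, V=2.17V), C2(5μF, Q=11μC, V=2.20V), C3(5μF, Q=5μC, V=1.00V), C4(3μF, Q=16μC, V=5.33V)
Op 1: GROUND 3: Q3=0; energy lost=2.500
Op 2: GROUND 2: Q2=0; energy lost=12.100
Op 3: CLOSE 3-4: Q_total=16.00, C_total=8.00, V=2.00; Q3=10.00, Q4=6.00; dissipated=26.667
Op 4: CLOSE 1-3: Q_total=23.00, C_total=11.00, V=2.09; Q1=12.55, Q3=10.45; dissipated=0.038
Op 5: CLOSE 4-1: Q_total=18.55, C_total=9.00, V=2.06; Q4=6.18, Q1=12.36; dissipated=0.008
Final charges: Q1=12.36, Q2=0.00, Q3=10.45, Q4=6.18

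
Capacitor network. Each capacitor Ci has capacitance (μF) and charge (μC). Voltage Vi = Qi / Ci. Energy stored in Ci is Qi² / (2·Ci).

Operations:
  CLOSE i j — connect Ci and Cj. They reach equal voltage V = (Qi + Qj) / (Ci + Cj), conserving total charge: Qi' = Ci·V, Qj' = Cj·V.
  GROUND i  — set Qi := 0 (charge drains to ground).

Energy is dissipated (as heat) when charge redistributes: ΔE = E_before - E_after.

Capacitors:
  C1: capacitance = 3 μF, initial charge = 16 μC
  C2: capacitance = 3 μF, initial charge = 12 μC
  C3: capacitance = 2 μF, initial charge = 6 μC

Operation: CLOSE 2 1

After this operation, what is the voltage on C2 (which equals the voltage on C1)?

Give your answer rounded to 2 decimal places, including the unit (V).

Initial: C1(3μF, Q=16μC, V=5.33V), C2(3μF, Q=12μC, V=4.00V), C3(2μF, Q=6μC, V=3.00V)
Op 1: CLOSE 2-1: Q_total=28.00, C_total=6.00, V=4.67; Q2=14.00, Q1=14.00; dissipated=1.333

Answer: 4.67 V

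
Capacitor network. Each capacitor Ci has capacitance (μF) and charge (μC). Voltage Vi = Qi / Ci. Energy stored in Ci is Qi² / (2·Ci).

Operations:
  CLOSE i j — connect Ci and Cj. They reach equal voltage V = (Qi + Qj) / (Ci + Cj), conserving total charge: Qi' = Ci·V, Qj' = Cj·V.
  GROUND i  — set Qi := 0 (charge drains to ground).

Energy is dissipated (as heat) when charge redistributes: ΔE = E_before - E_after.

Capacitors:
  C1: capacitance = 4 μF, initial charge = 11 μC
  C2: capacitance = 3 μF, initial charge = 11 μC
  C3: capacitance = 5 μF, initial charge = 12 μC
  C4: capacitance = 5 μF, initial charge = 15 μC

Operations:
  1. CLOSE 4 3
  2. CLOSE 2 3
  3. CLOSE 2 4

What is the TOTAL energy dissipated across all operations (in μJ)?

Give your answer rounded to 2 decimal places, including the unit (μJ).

Initial: C1(4μF, Q=11μC, V=2.75V), C2(3μF, Q=11μC, V=3.67V), C3(5μF, Q=12μC, V=2.40V), C4(5μF, Q=15μC, V=3.00V)
Op 1: CLOSE 4-3: Q_total=27.00, C_total=10.00, V=2.70; Q4=13.50, Q3=13.50; dissipated=0.450
Op 2: CLOSE 2-3: Q_total=24.50, C_total=8.00, V=3.06; Q2=9.19, Q3=15.31; dissipated=0.876
Op 3: CLOSE 2-4: Q_total=22.69, C_total=8.00, V=2.84; Q2=8.51, Q4=14.18; dissipated=0.123
Total dissipated: 1.449 μJ

Answer: 1.45 μJ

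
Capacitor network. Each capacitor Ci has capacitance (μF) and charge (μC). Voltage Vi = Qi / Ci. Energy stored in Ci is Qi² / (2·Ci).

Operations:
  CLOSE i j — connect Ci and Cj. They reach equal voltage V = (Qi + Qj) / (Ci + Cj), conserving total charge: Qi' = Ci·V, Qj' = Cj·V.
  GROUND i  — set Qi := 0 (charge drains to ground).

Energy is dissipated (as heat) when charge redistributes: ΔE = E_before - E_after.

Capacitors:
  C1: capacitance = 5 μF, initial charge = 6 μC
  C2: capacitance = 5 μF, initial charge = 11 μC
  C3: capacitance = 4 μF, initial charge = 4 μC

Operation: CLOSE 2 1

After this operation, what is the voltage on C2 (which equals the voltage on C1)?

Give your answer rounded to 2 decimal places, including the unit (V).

Answer: 1.70 V

Derivation:
Initial: C1(5μF, Q=6μC, V=1.20V), C2(5μF, Q=11μC, V=2.20V), C3(4μF, Q=4μC, V=1.00V)
Op 1: CLOSE 2-1: Q_total=17.00, C_total=10.00, V=1.70; Q2=8.50, Q1=8.50; dissipated=1.250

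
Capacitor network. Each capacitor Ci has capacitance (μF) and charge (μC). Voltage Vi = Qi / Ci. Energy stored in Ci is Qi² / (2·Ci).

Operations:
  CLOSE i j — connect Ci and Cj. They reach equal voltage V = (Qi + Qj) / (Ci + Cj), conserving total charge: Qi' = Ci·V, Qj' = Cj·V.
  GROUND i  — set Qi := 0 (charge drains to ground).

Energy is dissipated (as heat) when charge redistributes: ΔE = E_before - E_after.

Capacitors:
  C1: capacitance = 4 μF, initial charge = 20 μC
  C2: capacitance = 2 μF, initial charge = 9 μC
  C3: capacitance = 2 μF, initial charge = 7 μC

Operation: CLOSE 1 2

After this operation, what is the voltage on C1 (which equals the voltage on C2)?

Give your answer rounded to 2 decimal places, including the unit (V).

Answer: 4.83 V

Derivation:
Initial: C1(4μF, Q=20μC, V=5.00V), C2(2μF, Q=9μC, V=4.50V), C3(2μF, Q=7μC, V=3.50V)
Op 1: CLOSE 1-2: Q_total=29.00, C_total=6.00, V=4.83; Q1=19.33, Q2=9.67; dissipated=0.167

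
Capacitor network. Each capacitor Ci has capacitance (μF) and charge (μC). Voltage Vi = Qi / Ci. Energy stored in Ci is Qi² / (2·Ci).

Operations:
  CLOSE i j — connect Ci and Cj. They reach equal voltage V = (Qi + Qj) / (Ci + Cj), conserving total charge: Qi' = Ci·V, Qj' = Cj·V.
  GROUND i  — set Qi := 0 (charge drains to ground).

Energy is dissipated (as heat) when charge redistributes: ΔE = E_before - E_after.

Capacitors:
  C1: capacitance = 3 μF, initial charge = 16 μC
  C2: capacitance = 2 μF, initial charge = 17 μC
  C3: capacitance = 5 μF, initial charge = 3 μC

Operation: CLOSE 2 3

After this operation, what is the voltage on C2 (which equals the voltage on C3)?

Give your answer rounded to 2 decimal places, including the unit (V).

Initial: C1(3μF, Q=16μC, V=5.33V), C2(2μF, Q=17μC, V=8.50V), C3(5μF, Q=3μC, V=0.60V)
Op 1: CLOSE 2-3: Q_total=20.00, C_total=7.00, V=2.86; Q2=5.71, Q3=14.29; dissipated=44.579

Answer: 2.86 V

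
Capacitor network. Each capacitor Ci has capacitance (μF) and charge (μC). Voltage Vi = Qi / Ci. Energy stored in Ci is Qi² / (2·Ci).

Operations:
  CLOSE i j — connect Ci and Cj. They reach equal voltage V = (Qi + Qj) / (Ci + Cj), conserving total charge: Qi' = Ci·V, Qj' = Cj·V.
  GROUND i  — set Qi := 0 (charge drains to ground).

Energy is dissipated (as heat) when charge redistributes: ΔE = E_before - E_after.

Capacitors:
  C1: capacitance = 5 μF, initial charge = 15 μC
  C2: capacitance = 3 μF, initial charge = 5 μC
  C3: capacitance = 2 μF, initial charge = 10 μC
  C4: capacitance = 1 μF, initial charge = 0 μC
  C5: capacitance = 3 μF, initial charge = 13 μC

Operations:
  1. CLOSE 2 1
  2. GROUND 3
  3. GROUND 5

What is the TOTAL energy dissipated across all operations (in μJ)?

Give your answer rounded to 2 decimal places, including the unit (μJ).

Answer: 54.83 μJ

Derivation:
Initial: C1(5μF, Q=15μC, V=3.00V), C2(3μF, Q=5μC, V=1.67V), C3(2μF, Q=10μC, V=5.00V), C4(1μF, Q=0μC, V=0.00V), C5(3μF, Q=13μC, V=4.33V)
Op 1: CLOSE 2-1: Q_total=20.00, C_total=8.00, V=2.50; Q2=7.50, Q1=12.50; dissipated=1.667
Op 2: GROUND 3: Q3=0; energy lost=25.000
Op 3: GROUND 5: Q5=0; energy lost=28.167
Total dissipated: 54.833 μJ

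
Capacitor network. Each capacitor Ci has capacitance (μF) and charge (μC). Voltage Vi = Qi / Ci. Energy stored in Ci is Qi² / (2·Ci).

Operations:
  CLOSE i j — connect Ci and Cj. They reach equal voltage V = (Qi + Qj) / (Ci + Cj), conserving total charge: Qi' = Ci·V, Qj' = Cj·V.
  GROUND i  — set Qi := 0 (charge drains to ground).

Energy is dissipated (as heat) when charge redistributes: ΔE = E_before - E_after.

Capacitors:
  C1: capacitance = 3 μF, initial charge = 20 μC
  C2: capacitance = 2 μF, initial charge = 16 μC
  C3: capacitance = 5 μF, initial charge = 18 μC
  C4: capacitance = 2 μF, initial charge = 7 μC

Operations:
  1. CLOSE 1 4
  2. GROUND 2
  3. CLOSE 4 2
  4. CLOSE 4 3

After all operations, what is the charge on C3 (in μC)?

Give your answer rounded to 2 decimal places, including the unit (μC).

Initial: C1(3μF, Q=20μC, V=6.67V), C2(2μF, Q=16μC, V=8.00V), C3(5μF, Q=18μC, V=3.60V), C4(2μF, Q=7μC, V=3.50V)
Op 1: CLOSE 1-4: Q_total=27.00, C_total=5.00, V=5.40; Q1=16.20, Q4=10.80; dissipated=6.017
Op 2: GROUND 2: Q2=0; energy lost=64.000
Op 3: CLOSE 4-2: Q_total=10.80, C_total=4.00, V=2.70; Q4=5.40, Q2=5.40; dissipated=14.580
Op 4: CLOSE 4-3: Q_total=23.40, C_total=7.00, V=3.34; Q4=6.69, Q3=16.71; dissipated=0.579
Final charges: Q1=16.20, Q2=5.40, Q3=16.71, Q4=6.69

Answer: 16.71 μC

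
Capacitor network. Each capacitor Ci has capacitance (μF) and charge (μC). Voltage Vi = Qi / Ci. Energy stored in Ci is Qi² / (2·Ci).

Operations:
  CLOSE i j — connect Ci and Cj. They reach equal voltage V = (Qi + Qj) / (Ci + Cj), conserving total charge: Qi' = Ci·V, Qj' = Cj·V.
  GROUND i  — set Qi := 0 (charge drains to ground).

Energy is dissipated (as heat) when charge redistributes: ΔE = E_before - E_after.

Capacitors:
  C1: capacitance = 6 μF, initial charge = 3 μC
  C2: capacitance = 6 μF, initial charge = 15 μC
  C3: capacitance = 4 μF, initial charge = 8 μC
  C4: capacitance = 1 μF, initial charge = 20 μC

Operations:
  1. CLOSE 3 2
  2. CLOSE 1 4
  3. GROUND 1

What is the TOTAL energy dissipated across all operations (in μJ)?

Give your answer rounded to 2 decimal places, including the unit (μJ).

Initial: C1(6μF, Q=3μC, V=0.50V), C2(6μF, Q=15μC, V=2.50V), C3(4μF, Q=8μC, V=2.00V), C4(1μF, Q=20μC, V=20.00V)
Op 1: CLOSE 3-2: Q_total=23.00, C_total=10.00, V=2.30; Q3=9.20, Q2=13.80; dissipated=0.300
Op 2: CLOSE 1-4: Q_total=23.00, C_total=7.00, V=3.29; Q1=19.71, Q4=3.29; dissipated=162.964
Op 3: GROUND 1: Q1=0; energy lost=32.388
Total dissipated: 195.652 μJ

Answer: 195.65 μJ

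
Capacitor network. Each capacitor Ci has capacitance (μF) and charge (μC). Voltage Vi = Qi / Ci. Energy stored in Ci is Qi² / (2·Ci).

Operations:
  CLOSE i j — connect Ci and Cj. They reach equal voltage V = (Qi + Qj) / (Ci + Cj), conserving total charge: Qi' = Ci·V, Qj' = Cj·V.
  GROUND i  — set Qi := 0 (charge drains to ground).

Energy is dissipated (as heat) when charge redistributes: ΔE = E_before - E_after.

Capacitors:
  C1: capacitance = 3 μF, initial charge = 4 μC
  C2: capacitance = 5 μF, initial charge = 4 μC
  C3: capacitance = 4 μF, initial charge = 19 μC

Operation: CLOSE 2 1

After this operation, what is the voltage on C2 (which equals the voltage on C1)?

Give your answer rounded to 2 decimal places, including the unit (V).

Answer: 1.00 V

Derivation:
Initial: C1(3μF, Q=4μC, V=1.33V), C2(5μF, Q=4μC, V=0.80V), C3(4μF, Q=19μC, V=4.75V)
Op 1: CLOSE 2-1: Q_total=8.00, C_total=8.00, V=1.00; Q2=5.00, Q1=3.00; dissipated=0.267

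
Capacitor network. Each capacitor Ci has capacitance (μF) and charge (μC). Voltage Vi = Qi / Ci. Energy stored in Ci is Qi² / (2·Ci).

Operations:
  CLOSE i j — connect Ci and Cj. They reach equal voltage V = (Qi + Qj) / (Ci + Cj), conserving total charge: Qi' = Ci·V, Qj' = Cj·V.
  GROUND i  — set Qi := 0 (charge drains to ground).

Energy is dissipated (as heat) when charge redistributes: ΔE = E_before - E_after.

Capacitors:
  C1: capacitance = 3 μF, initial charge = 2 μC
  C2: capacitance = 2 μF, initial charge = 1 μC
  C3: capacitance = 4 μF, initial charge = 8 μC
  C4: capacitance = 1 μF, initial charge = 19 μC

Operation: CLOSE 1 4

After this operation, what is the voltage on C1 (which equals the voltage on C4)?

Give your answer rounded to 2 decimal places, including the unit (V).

Answer: 5.25 V

Derivation:
Initial: C1(3μF, Q=2μC, V=0.67V), C2(2μF, Q=1μC, V=0.50V), C3(4μF, Q=8μC, V=2.00V), C4(1μF, Q=19μC, V=19.00V)
Op 1: CLOSE 1-4: Q_total=21.00, C_total=4.00, V=5.25; Q1=15.75, Q4=5.25; dissipated=126.042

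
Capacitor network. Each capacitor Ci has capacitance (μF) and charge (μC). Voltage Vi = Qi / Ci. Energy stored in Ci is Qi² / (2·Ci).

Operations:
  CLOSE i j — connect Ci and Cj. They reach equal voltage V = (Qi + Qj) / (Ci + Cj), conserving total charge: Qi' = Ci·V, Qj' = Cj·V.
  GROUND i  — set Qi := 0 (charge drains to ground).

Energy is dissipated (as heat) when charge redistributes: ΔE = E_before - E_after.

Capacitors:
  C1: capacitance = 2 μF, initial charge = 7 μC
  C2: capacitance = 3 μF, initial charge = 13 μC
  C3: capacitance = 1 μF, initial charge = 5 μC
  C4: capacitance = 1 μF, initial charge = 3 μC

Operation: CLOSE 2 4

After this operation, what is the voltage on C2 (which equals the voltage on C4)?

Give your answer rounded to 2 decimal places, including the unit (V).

Answer: 4.00 V

Derivation:
Initial: C1(2μF, Q=7μC, V=3.50V), C2(3μF, Q=13μC, V=4.33V), C3(1μF, Q=5μC, V=5.00V), C4(1μF, Q=3μC, V=3.00V)
Op 1: CLOSE 2-4: Q_total=16.00, C_total=4.00, V=4.00; Q2=12.00, Q4=4.00; dissipated=0.667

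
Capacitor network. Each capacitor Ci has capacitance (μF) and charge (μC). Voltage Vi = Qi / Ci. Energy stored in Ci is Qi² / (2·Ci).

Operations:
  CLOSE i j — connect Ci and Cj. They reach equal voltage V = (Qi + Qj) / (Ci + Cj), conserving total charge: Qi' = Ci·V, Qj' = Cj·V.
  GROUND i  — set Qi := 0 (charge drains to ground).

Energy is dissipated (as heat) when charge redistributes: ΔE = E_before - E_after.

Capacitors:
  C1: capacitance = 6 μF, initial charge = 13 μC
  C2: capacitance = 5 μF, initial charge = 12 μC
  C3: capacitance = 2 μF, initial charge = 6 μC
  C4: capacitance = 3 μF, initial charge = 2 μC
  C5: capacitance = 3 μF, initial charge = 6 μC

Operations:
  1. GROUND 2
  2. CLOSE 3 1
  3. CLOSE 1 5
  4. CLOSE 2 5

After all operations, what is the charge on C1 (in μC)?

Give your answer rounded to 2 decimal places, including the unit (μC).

Answer: 13.50 μC

Derivation:
Initial: C1(6μF, Q=13μC, V=2.17V), C2(5μF, Q=12μC, V=2.40V), C3(2μF, Q=6μC, V=3.00V), C4(3μF, Q=2μC, V=0.67V), C5(3μF, Q=6μC, V=2.00V)
Op 1: GROUND 2: Q2=0; energy lost=14.400
Op 2: CLOSE 3-1: Q_total=19.00, C_total=8.00, V=2.38; Q3=4.75, Q1=14.25; dissipated=0.521
Op 3: CLOSE 1-5: Q_total=20.25, C_total=9.00, V=2.25; Q1=13.50, Q5=6.75; dissipated=0.141
Op 4: CLOSE 2-5: Q_total=6.75, C_total=8.00, V=0.84; Q2=4.22, Q5=2.53; dissipated=4.746
Final charges: Q1=13.50, Q2=4.22, Q3=4.75, Q4=2.00, Q5=2.53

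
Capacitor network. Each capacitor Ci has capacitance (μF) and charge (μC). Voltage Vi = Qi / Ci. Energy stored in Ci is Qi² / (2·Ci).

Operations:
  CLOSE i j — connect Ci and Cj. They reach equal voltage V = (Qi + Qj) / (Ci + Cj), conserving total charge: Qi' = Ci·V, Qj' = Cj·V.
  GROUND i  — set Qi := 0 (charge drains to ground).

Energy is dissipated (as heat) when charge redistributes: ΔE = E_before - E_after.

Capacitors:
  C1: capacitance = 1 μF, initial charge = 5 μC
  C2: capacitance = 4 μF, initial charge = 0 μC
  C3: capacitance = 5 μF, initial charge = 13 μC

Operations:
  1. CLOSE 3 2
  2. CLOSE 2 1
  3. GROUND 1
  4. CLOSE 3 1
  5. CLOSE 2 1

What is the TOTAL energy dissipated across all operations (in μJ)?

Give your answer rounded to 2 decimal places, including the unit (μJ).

Answer: 16.12 μJ

Derivation:
Initial: C1(1μF, Q=5μC, V=5.00V), C2(4μF, Q=0μC, V=0.00V), C3(5μF, Q=13μC, V=2.60V)
Op 1: CLOSE 3-2: Q_total=13.00, C_total=9.00, V=1.44; Q3=7.22, Q2=5.78; dissipated=7.511
Op 2: CLOSE 2-1: Q_total=10.78, C_total=5.00, V=2.16; Q2=8.62, Q1=2.16; dissipated=5.057
Op 3: GROUND 1: Q1=0; energy lost=2.323
Op 4: CLOSE 3-1: Q_total=7.22, C_total=6.00, V=1.20; Q3=6.02, Q1=1.20; dissipated=0.869
Op 5: CLOSE 2-1: Q_total=9.83, C_total=5.00, V=1.97; Q2=7.86, Q1=1.97; dissipated=0.362
Total dissipated: 16.123 μJ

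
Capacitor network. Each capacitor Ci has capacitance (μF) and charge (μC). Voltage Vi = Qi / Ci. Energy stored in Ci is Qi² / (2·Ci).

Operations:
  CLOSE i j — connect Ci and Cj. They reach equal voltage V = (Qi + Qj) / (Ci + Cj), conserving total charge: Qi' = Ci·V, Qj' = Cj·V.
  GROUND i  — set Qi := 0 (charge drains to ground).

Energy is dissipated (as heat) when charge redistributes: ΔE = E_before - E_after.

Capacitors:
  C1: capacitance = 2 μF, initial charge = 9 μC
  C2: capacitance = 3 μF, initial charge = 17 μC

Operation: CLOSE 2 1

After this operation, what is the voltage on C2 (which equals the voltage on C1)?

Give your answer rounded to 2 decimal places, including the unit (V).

Answer: 5.20 V

Derivation:
Initial: C1(2μF, Q=9μC, V=4.50V), C2(3μF, Q=17μC, V=5.67V)
Op 1: CLOSE 2-1: Q_total=26.00, C_total=5.00, V=5.20; Q2=15.60, Q1=10.40; dissipated=0.817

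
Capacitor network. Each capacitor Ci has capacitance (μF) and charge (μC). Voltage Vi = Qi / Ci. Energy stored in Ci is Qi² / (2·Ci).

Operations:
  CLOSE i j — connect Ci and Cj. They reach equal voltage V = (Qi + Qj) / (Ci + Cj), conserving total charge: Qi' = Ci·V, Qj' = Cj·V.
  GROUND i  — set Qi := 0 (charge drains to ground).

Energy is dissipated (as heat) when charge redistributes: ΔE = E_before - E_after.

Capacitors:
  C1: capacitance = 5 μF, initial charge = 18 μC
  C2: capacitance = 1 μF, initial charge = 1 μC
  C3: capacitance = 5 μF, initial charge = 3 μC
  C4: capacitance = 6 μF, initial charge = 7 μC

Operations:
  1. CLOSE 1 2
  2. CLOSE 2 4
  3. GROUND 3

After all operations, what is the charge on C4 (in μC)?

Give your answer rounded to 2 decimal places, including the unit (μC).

Initial: C1(5μF, Q=18μC, V=3.60V), C2(1μF, Q=1μC, V=1.00V), C3(5μF, Q=3μC, V=0.60V), C4(6μF, Q=7μC, V=1.17V)
Op 1: CLOSE 1-2: Q_total=19.00, C_total=6.00, V=3.17; Q1=15.83, Q2=3.17; dissipated=2.817
Op 2: CLOSE 2-4: Q_total=10.17, C_total=7.00, V=1.45; Q2=1.45, Q4=8.71; dissipated=1.714
Op 3: GROUND 3: Q3=0; energy lost=0.900
Final charges: Q1=15.83, Q2=1.45, Q3=0.00, Q4=8.71

Answer: 8.71 μC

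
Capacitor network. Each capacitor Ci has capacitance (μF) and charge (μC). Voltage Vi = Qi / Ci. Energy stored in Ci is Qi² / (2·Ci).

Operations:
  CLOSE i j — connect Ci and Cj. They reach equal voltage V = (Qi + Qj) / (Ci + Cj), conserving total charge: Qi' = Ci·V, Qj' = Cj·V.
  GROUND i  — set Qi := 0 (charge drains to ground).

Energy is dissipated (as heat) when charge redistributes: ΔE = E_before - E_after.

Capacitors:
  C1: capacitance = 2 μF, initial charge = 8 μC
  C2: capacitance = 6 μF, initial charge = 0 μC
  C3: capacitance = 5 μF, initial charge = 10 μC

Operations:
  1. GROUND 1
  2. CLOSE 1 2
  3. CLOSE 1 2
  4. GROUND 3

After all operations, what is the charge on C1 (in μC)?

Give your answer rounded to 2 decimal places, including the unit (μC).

Answer: 0.00 μC

Derivation:
Initial: C1(2μF, Q=8μC, V=4.00V), C2(6μF, Q=0μC, V=0.00V), C3(5μF, Q=10μC, V=2.00V)
Op 1: GROUND 1: Q1=0; energy lost=16.000
Op 2: CLOSE 1-2: Q_total=0.00, C_total=8.00, V=0.00; Q1=0.00, Q2=0.00; dissipated=0.000
Op 3: CLOSE 1-2: Q_total=0.00, C_total=8.00, V=0.00; Q1=0.00, Q2=0.00; dissipated=0.000
Op 4: GROUND 3: Q3=0; energy lost=10.000
Final charges: Q1=0.00, Q2=0.00, Q3=0.00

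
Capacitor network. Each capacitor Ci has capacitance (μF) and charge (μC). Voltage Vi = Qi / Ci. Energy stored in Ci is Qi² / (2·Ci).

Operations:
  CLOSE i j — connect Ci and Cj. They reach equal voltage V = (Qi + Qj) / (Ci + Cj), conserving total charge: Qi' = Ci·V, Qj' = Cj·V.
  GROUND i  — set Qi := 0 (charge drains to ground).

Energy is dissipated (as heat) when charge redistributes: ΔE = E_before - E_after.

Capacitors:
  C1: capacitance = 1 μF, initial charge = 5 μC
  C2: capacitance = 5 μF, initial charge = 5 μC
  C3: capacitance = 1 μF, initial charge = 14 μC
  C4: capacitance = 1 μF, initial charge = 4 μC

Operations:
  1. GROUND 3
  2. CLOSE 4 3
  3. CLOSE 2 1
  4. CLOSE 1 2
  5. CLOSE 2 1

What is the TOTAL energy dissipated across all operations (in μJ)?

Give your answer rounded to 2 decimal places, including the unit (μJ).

Answer: 108.67 μJ

Derivation:
Initial: C1(1μF, Q=5μC, V=5.00V), C2(5μF, Q=5μC, V=1.00V), C3(1μF, Q=14μC, V=14.00V), C4(1μF, Q=4μC, V=4.00V)
Op 1: GROUND 3: Q3=0; energy lost=98.000
Op 2: CLOSE 4-3: Q_total=4.00, C_total=2.00, V=2.00; Q4=2.00, Q3=2.00; dissipated=4.000
Op 3: CLOSE 2-1: Q_total=10.00, C_total=6.00, V=1.67; Q2=8.33, Q1=1.67; dissipated=6.667
Op 4: CLOSE 1-2: Q_total=10.00, C_total=6.00, V=1.67; Q1=1.67, Q2=8.33; dissipated=0.000
Op 5: CLOSE 2-1: Q_total=10.00, C_total=6.00, V=1.67; Q2=8.33, Q1=1.67; dissipated=0.000
Total dissipated: 108.667 μJ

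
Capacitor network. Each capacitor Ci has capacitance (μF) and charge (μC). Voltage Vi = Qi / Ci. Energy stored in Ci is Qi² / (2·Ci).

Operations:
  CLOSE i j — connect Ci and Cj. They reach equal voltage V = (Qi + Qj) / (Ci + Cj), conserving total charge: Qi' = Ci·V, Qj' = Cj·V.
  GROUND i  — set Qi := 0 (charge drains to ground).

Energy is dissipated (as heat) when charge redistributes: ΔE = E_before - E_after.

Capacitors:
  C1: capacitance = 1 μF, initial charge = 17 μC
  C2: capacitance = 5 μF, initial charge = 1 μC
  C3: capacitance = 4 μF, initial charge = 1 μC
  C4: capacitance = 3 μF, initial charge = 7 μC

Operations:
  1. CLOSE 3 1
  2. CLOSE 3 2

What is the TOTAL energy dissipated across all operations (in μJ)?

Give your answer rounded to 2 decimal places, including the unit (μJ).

Initial: C1(1μF, Q=17μC, V=17.00V), C2(5μF, Q=1μC, V=0.20V), C3(4μF, Q=1μC, V=0.25V), C4(3μF, Q=7μC, V=2.33V)
Op 1: CLOSE 3-1: Q_total=18.00, C_total=5.00, V=3.60; Q3=14.40, Q1=3.60; dissipated=112.225
Op 2: CLOSE 3-2: Q_total=15.40, C_total=9.00, V=1.71; Q3=6.84, Q2=8.56; dissipated=12.844
Total dissipated: 125.069 μJ

Answer: 125.07 μJ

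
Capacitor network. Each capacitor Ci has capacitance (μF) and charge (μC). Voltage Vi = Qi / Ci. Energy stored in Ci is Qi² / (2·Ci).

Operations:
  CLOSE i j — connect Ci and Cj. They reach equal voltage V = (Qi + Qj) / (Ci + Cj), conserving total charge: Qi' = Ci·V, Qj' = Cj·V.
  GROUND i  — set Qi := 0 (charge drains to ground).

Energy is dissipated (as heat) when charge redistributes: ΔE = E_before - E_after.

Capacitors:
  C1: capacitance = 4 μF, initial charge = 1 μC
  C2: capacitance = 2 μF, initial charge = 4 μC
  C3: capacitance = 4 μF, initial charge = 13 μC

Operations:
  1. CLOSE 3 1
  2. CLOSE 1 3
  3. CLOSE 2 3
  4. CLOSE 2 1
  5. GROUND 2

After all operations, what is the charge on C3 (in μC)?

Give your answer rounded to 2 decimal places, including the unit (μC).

Answer: 7.33 μC

Derivation:
Initial: C1(4μF, Q=1μC, V=0.25V), C2(2μF, Q=4μC, V=2.00V), C3(4μF, Q=13μC, V=3.25V)
Op 1: CLOSE 3-1: Q_total=14.00, C_total=8.00, V=1.75; Q3=7.00, Q1=7.00; dissipated=9.000
Op 2: CLOSE 1-3: Q_total=14.00, C_total=8.00, V=1.75; Q1=7.00, Q3=7.00; dissipated=0.000
Op 3: CLOSE 2-3: Q_total=11.00, C_total=6.00, V=1.83; Q2=3.67, Q3=7.33; dissipated=0.042
Op 4: CLOSE 2-1: Q_total=10.67, C_total=6.00, V=1.78; Q2=3.56, Q1=7.11; dissipated=0.005
Op 5: GROUND 2: Q2=0; energy lost=3.160
Final charges: Q1=7.11, Q2=0.00, Q3=7.33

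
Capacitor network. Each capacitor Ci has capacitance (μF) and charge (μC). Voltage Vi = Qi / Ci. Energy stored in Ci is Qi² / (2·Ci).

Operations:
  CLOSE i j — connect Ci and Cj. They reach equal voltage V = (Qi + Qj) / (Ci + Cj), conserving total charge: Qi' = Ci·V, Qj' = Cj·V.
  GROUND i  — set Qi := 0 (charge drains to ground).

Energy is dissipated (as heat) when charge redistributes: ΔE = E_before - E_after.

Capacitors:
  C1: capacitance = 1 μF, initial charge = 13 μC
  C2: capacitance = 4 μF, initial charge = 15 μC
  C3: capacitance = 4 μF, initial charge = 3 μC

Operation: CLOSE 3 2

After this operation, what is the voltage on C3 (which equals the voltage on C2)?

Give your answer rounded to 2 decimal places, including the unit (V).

Answer: 2.25 V

Derivation:
Initial: C1(1μF, Q=13μC, V=13.00V), C2(4μF, Q=15μC, V=3.75V), C3(4μF, Q=3μC, V=0.75V)
Op 1: CLOSE 3-2: Q_total=18.00, C_total=8.00, V=2.25; Q3=9.00, Q2=9.00; dissipated=9.000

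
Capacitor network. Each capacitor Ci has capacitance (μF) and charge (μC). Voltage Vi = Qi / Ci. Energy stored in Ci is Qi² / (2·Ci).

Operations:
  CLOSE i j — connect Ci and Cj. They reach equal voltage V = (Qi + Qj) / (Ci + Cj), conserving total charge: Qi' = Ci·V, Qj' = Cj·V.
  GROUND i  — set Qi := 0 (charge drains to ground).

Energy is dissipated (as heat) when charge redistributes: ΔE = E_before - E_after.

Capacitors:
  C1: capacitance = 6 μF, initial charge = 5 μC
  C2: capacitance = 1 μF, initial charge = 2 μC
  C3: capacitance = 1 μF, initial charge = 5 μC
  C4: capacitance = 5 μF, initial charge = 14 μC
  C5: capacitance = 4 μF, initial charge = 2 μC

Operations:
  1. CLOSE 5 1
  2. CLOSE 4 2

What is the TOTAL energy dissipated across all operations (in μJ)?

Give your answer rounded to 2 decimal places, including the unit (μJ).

Initial: C1(6μF, Q=5μC, V=0.83V), C2(1μF, Q=2μC, V=2.00V), C3(1μF, Q=5μC, V=5.00V), C4(5μF, Q=14μC, V=2.80V), C5(4μF, Q=2μC, V=0.50V)
Op 1: CLOSE 5-1: Q_total=7.00, C_total=10.00, V=0.70; Q5=2.80, Q1=4.20; dissipated=0.133
Op 2: CLOSE 4-2: Q_total=16.00, C_total=6.00, V=2.67; Q4=13.33, Q2=2.67; dissipated=0.267
Total dissipated: 0.400 μJ

Answer: 0.40 μJ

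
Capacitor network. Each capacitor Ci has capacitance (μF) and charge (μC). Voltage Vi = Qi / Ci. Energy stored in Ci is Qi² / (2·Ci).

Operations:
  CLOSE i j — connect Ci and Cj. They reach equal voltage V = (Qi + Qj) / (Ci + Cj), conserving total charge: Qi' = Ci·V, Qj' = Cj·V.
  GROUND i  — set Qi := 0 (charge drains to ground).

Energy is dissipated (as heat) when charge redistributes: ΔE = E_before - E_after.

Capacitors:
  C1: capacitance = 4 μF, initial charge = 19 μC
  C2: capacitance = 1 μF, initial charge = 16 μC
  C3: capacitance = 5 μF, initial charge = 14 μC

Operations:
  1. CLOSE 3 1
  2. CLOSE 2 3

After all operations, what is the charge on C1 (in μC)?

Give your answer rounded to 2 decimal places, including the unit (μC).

Answer: 14.67 μC

Derivation:
Initial: C1(4μF, Q=19μC, V=4.75V), C2(1μF, Q=16μC, V=16.00V), C3(5μF, Q=14μC, V=2.80V)
Op 1: CLOSE 3-1: Q_total=33.00, C_total=9.00, V=3.67; Q3=18.33, Q1=14.67; dissipated=4.225
Op 2: CLOSE 2-3: Q_total=34.33, C_total=6.00, V=5.72; Q2=5.72, Q3=28.61; dissipated=63.380
Final charges: Q1=14.67, Q2=5.72, Q3=28.61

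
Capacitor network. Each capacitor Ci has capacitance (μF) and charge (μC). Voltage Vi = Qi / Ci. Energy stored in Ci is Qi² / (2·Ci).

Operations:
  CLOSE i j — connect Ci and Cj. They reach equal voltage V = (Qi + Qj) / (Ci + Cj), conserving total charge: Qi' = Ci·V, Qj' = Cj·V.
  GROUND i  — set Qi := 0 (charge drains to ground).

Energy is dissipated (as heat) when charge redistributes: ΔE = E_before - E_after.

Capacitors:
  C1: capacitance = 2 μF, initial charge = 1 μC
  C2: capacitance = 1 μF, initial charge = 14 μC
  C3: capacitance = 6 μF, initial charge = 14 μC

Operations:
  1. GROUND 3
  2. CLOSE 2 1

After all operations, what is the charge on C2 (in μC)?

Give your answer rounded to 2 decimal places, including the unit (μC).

Initial: C1(2μF, Q=1μC, V=0.50V), C2(1μF, Q=14μC, V=14.00V), C3(6μF, Q=14μC, V=2.33V)
Op 1: GROUND 3: Q3=0; energy lost=16.333
Op 2: CLOSE 2-1: Q_total=15.00, C_total=3.00, V=5.00; Q2=5.00, Q1=10.00; dissipated=60.750
Final charges: Q1=10.00, Q2=5.00, Q3=0.00

Answer: 5.00 μC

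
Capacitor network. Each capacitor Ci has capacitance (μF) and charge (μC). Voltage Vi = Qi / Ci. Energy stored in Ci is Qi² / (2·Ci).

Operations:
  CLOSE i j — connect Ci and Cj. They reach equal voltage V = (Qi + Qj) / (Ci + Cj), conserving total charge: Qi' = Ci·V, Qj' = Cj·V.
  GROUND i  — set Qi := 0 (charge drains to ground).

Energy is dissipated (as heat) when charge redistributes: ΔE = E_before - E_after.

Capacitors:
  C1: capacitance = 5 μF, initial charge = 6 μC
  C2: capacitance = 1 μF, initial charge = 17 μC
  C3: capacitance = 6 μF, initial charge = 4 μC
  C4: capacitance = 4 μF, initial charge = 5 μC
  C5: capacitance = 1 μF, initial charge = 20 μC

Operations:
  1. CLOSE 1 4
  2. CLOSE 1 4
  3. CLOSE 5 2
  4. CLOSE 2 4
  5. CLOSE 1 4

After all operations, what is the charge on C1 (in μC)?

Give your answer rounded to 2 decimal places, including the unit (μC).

Answer: 13.79 μC

Derivation:
Initial: C1(5μF, Q=6μC, V=1.20V), C2(1μF, Q=17μC, V=17.00V), C3(6μF, Q=4μC, V=0.67V), C4(4μF, Q=5μC, V=1.25V), C5(1μF, Q=20μC, V=20.00V)
Op 1: CLOSE 1-4: Q_total=11.00, C_total=9.00, V=1.22; Q1=6.11, Q4=4.89; dissipated=0.003
Op 2: CLOSE 1-4: Q_total=11.00, C_total=9.00, V=1.22; Q1=6.11, Q4=4.89; dissipated=0.000
Op 3: CLOSE 5-2: Q_total=37.00, C_total=2.00, V=18.50; Q5=18.50, Q2=18.50; dissipated=2.250
Op 4: CLOSE 2-4: Q_total=23.39, C_total=5.00, V=4.68; Q2=4.68, Q4=18.71; dissipated=119.409
Op 5: CLOSE 1-4: Q_total=24.82, C_total=9.00, V=2.76; Q1=13.79, Q4=11.03; dissipated=13.268
Final charges: Q1=13.79, Q2=4.68, Q3=4.00, Q4=11.03, Q5=18.50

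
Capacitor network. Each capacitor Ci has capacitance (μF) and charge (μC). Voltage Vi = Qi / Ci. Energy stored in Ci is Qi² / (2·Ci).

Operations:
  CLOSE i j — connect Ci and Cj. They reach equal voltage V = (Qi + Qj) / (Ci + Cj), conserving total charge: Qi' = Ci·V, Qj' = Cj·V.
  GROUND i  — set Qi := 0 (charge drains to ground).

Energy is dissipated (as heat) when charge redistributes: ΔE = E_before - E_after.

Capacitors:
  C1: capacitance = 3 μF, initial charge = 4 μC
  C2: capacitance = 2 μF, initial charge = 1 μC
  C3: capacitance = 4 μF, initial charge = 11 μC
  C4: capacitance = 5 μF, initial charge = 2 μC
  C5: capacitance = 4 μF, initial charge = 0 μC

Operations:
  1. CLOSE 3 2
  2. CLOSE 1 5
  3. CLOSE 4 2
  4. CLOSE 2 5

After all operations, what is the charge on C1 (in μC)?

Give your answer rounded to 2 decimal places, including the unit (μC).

Answer: 1.71 μC

Derivation:
Initial: C1(3μF, Q=4μC, V=1.33V), C2(2μF, Q=1μC, V=0.50V), C3(4μF, Q=11μC, V=2.75V), C4(5μF, Q=2μC, V=0.40V), C5(4μF, Q=0μC, V=0.00V)
Op 1: CLOSE 3-2: Q_total=12.00, C_total=6.00, V=2.00; Q3=8.00, Q2=4.00; dissipated=3.375
Op 2: CLOSE 1-5: Q_total=4.00, C_total=7.00, V=0.57; Q1=1.71, Q5=2.29; dissipated=1.524
Op 3: CLOSE 4-2: Q_total=6.00, C_total=7.00, V=0.86; Q4=4.29, Q2=1.71; dissipated=1.829
Op 4: CLOSE 2-5: Q_total=4.00, C_total=6.00, V=0.67; Q2=1.33, Q5=2.67; dissipated=0.054
Final charges: Q1=1.71, Q2=1.33, Q3=8.00, Q4=4.29, Q5=2.67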